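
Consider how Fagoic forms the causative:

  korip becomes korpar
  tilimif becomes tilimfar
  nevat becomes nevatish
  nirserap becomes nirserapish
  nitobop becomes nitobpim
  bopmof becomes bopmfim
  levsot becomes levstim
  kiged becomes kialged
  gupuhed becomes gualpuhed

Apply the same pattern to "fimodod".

fimoddim

korip and nirserap both end in -p yet inflect differently (korpar, nirserapish), so the final letter is not what conditions the rule; the last vowel is.
"fimodod" has last vowel 'o'. The stems whose last vowel is 'o' (nitobop → nitobpim, bopmof → bopmfim, levsot → levstim) delete the last vowel and add -im.
The other patterns: stems whose last vowel is 'i' delete the last vowel and add -ar; stems whose last vowel is 'a' add -ish; stems whose last vowel is 'e' insert -al- after the first vowel.
So fimodod → fimoddim.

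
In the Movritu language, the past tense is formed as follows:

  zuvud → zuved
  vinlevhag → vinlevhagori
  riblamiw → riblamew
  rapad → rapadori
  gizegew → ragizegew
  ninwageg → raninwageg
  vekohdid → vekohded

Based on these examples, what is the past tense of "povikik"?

"povikik" has last vowel 'i'. The stems whose last vowel is 'i' (vekohdid → vekohded, riblamiw → riblamew) change the last vowel to 'e'.
So povikik → povikek.

povikek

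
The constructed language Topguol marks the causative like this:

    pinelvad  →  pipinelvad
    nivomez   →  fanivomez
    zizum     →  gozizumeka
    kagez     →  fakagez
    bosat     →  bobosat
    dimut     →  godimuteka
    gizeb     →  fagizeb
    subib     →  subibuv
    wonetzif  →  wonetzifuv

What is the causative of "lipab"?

lilipab

bosat and dimut both end in -t yet inflect differently (bobosat, godimuteka), so the final letter is not what conditions the rule; the last vowel is.
"lipab" has last vowel 'a'. The stems whose last vowel is 'a' (bosat → bobosat, pinelvad → pipinelvad) repeat the first consonant+vowel as a prefix.
So lipab → lilipab.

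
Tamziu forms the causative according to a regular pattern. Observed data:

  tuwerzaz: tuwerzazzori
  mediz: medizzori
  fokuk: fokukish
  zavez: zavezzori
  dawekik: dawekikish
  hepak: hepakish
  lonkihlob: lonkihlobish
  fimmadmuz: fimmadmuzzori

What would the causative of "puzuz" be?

fimmadmuz and fokuk both have last vowel 'u' yet inflect differently (fimmadmuzzori, fokukish), so the last vowel is not what conditions the rule; the final letter is.
"puzuz" ends in -z. The stems ending in -z (zavez → zavezzori, tuwerzaz → tuwerzazzori, mediz → medizzori) double the final consonant and add -ori.
The other pattern: stems ending in -b or -k add -ish.
So puzuz → puzuzzori.

puzuzzori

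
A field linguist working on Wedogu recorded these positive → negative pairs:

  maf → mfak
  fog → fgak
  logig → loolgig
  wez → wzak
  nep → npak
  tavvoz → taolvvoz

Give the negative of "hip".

hpak

fog and logig both end in -g yet inflect differently (fgak, loolgig), so the final letter is not what conditions the rule; the number of vowels is.
"hip" has 1 vowel. The stems with 1 vowel (maf → mfak, wez → wzak, fog → fgak) delete the last vowel and add -ak.
The other pattern: stems with 2 vowels insert -ol- after the first vowel.
So hip → hpak.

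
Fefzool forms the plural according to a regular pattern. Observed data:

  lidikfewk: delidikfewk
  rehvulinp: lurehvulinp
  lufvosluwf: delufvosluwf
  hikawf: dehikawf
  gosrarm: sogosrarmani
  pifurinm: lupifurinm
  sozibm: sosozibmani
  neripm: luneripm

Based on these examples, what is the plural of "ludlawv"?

"ludlawv" has second-to-last letter 'w'. The stems whose second-to-last letter is 'w' (lidikfewk → delidikfewk, lufvosluwf → delufvosluwf, hikawf → dehikawf) add the prefix de-.
The other patterns: stems whose second-to-last letter is 'b' or 'r' add so- … -ani around the stem; stems whose second-to-last letter is 'n' or 'p' add the prefix lu-.
So ludlawv → deludlawv.

deludlawv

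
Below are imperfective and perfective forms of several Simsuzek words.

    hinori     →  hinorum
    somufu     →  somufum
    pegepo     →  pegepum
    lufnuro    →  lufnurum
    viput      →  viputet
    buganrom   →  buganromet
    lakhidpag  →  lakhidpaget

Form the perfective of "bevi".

bevum

somufu and viput both have last vowel 'u' yet inflect differently (somufum, viputet), so the last vowel is not what conditions the rule; whether the stem ends in a vowel or a consonant is.
"bevi" ends in a vowel. The stems ending in a vowel (hinori → hinorum, somufu → somufum, pegepo → pegepum) drop the final letter and add -um.
So bevi → bevum.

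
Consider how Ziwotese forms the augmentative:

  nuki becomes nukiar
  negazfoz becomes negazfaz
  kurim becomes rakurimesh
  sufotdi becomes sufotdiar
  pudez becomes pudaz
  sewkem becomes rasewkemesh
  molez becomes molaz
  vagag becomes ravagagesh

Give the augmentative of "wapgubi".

"wapgubi" ends in -i. The stems ending in -i (sufotdi → sufotdiar, nuki → nukiar) add -ar.
The other patterns: stems ending in -z change the last vowel to 'a'; stems ending in -g or -m add ra- … -esh around the stem.
So wapgubi → wapgubiar.

wapgubiar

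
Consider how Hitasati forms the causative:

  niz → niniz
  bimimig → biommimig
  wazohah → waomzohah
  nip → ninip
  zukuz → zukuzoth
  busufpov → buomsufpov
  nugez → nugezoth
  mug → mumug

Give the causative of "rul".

rurul

niz and zukuz both end in -z yet inflect differently (niniz, zukuzoth), so the final letter is not what conditions the rule; the number of vowels is.
"rul" has 1 vowel. The stems with 1 vowel (nip → ninip, niz → niniz, mug → mumug) repeat the first consonant+vowel as a prefix.
The other patterns: stems with 2 vowels add -oth; stems with 3 vowels insert -om- after the first vowel.
So rul → rurul.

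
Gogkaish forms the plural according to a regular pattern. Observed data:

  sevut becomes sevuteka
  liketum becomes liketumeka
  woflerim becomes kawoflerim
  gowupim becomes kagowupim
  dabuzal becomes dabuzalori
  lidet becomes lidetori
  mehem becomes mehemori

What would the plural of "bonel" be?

liketum and woflerim both end in -m yet inflect differently (liketumeka, kawoflerim), so the final letter is not what conditions the rule; the last vowel is.
"bonel" has last vowel 'e'. The stems whose last vowel is 'e' (lidet → lidetori, mehem → mehemori) add -ori.
The other patterns: stems whose last vowel is 'u' add -eka; stems whose last vowel is 'i' add the prefix ka-.
So bonel → bonelori.

bonelori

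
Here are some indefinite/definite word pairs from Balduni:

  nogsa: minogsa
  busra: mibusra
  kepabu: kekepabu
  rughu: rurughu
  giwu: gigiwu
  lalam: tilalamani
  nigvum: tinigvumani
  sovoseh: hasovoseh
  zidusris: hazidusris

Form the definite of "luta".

"luta" ends in -a. The stems ending in -a (nogsa → minogsa, busra → mibusra) add the prefix mi-.
The other patterns: stems ending in -u repeat the first consonant+vowel as a prefix; stems ending in -m add ti- … -ani around the stem; stems ending in -h or -s add the prefix ha-.
So luta → miluta.

miluta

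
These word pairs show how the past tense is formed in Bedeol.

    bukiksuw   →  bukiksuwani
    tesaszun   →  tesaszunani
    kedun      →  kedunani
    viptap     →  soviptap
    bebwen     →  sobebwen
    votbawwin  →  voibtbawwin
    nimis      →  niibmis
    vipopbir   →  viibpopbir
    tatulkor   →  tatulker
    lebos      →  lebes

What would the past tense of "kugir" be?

kuibgir

"kugir" has last vowel 'i'. The stems whose last vowel is 'i' (votbawwin → voibtbawwin, nimis → niibmis, vipopbir → viibpopbir) insert -ib- after the first vowel.
So kugir → kuibgir.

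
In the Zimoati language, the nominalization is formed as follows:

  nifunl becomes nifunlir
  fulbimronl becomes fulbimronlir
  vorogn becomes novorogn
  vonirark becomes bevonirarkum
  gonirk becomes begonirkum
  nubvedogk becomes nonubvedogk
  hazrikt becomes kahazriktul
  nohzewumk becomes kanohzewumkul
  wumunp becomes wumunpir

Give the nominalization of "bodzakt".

kabodzaktul

gonirk and nubvedogk both end in -k yet inflect differently (begonirkum, nonubvedogk), so the final letter is not what conditions the rule; the second-to-last letter is.
"bodzakt" has second-to-last letter 'k'. The one such stem in the data (hazrikt → kahazriktul) adds ka- … -ul around the stem, so the same rule applies.
The other patterns: stems whose second-to-last letter is 'n' add -ir; stems whose second-to-last letter is 'r' add be- … -um around the stem; stems whose second-to-last letter is 'g' add the prefix no-.
So bodzakt → kabodzaktul.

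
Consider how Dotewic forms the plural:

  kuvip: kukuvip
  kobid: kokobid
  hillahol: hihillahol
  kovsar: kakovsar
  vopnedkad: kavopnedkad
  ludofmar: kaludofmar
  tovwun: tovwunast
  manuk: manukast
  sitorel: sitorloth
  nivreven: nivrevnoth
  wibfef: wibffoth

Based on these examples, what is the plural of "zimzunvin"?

zizimzunvin

kobid and vopnedkad both end in -d yet inflect differently (kokobid, kavopnedkad), so the final letter is not what conditions the rule; the last vowel is.
"zimzunvin" has last vowel 'i'. The stems whose last vowel is 'i' (kuvip → kukuvip, kobid → kokobid) repeat the first consonant+vowel as a prefix.
So zimzunvin → zizimzunvin.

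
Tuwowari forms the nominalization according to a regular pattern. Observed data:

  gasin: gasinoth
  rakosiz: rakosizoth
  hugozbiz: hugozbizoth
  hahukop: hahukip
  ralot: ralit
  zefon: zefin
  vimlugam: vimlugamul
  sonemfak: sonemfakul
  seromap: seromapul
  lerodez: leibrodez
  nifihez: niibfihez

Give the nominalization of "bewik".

gasin and zefon both end in -n yet inflect differently (gasinoth, zefin), so the final letter is not what conditions the rule; the last vowel is.
"bewik" has last vowel 'i'. The stems whose last vowel is 'i' (gasin → gasinoth, rakosiz → rakosizoth, hugozbiz → hugozbizoth) add -oth.
So bewik → bewikoth.

bewikoth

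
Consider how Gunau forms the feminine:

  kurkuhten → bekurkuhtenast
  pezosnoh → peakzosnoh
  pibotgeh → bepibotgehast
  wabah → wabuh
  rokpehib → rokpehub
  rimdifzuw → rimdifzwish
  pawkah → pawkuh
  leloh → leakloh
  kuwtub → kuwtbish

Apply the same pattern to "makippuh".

pibotgeh and leloh both end in -h yet inflect differently (bepibotgehast, leakloh), so the final letter is not what conditions the rule; the last vowel is.
"makippuh" has last vowel 'u'. The stems whose last vowel is 'u' (rimdifzuw → rimdifzwish, kuwtub → kuwtbish) delete the last vowel and add -ish.
So makippuh → makipphish.

makipphish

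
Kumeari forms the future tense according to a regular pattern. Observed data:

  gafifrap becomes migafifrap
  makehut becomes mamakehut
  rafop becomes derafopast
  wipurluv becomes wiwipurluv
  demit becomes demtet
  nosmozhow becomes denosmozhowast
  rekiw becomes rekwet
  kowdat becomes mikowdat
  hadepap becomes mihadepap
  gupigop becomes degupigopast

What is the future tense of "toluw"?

totoluw

kowdat and makehut both end in -t yet inflect differently (mikowdat, mamakehut), so the final letter is not what conditions the rule; the last vowel is.
"toluw" has last vowel 'u'. The stems whose last vowel is 'u' (makehut → mamakehut, wipurluv → wiwipurluv) repeat the first consonant+vowel as a prefix.
The other patterns: stems whose last vowel is 'a' add the prefix mi-; stems whose last vowel is 'o' add de- … -ast around the stem; stems whose last vowel is 'i' delete the last vowel and add -et.
So toluw → totoluw.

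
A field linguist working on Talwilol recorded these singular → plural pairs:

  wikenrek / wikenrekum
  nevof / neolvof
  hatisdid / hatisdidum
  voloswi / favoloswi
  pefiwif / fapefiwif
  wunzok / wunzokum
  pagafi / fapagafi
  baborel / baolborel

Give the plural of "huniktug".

nevof and pefiwif both end in -f yet inflect differently (neolvof, fapefiwif), so the final letter is not what conditions the rule; the first letter is.
"huniktug" begins with h-. The one such stem in the data (hatisdid → hatisdidum) adds -um, so the same rule applies.
So huniktug → huniktugum.

huniktugum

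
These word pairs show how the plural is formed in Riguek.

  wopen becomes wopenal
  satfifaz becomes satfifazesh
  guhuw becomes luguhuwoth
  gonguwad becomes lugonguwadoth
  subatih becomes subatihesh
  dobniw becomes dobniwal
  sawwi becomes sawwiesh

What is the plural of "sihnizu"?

guhuw and dobniw both end in -w yet inflect differently (luguhuwoth, dobniwal), so the final letter is not what conditions the rule; the first letter is.
"sihnizu" begins with s-. The stems beginning with s- (sawwi → sawwiesh, subatih → subatihesh, satfifaz → satfifazesh) add -esh.
So sihnizu → sihnizuesh.

sihnizuesh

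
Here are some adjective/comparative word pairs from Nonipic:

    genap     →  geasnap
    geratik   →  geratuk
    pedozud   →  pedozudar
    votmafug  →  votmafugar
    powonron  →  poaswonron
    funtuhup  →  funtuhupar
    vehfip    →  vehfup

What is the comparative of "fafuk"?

funtuhup and vehfip both end in -p yet inflect differently (funtuhupar, vehfup), so the final letter is not what conditions the rule; the last vowel is.
"fafuk" has last vowel 'u'. The stems whose last vowel is 'u' (funtuhup → funtuhupar, votmafug → votmafugar, pedozud → pedozudar) add -ar.
The other patterns: stems whose last vowel is 'i' change the last vowel to 'u'; stems whose last vowel is 'a' or 'o' insert -as- after the first vowel.
So fafuk → fafukar.

fafukar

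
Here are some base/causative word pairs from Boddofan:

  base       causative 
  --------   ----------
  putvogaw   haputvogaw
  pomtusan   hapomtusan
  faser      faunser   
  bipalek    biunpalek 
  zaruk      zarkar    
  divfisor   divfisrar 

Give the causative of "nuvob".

bipalek and zaruk both end in -k yet inflect differently (biunpalek, zarkar), so the final letter is not what conditions the rule; the last vowel is.
"nuvob" has last vowel 'o'. The one such stem in the data (divfisor → divfisrar) deletes the last vowel and adds -ar (as does zaruk), so the same rule applies.
So nuvob → nuvbar.

nuvbar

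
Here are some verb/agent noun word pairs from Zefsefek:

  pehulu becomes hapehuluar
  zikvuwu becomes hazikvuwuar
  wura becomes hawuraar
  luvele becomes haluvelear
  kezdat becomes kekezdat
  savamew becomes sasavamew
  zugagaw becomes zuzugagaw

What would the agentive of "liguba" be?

haligubaar

wura and kezdat both have last vowel 'a' yet inflect differently (hawuraar, kekezdat), so the last vowel is not what conditions the rule; whether the stem ends in a vowel or a consonant is.
"liguba" ends in a vowel. The stems ending in a vowel (pehulu → hapehuluar, zikvuwu → hazikvuwuar, wura → hawuraar) add ha- … -ar around the stem.
So liguba → haligubaar.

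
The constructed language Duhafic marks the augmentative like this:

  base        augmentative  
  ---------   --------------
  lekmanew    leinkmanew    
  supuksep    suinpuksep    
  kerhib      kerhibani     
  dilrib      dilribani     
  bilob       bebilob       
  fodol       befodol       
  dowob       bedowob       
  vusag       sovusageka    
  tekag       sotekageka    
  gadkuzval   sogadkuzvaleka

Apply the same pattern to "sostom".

kerhib and bilob both end in -b yet inflect differently (kerhibani, bebilob), so the final letter is not what conditions the rule; the last vowel is.
"sostom" has last vowel 'o'. The stems whose last vowel is 'o' (bilob → bebilob, fodol → befodol, dowob → bedowob) add the prefix be-.
The other patterns: stems whose last vowel is 'e' insert -in- after the first vowel; stems whose last vowel is 'i' add -ani; stems whose last vowel is 'a' add so- … -eka around the stem.
So sostom → besostom.

besostom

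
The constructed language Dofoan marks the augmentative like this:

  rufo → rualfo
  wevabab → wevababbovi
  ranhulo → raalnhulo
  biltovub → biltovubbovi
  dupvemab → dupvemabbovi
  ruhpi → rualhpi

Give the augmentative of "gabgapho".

gaalbgapho

dupvemab and ranhulo both have 3 vowels yet inflect differently (dupvemabbovi, raalnhulo), so the number of vowels is not what conditions the rule; the final letter is.
"gabgapho" ends in -o. The stems ending in -o (rufo → rualfo, ranhulo → raalnhulo) insert -al- after the first vowel.
So gabgapho → gaalbgapho.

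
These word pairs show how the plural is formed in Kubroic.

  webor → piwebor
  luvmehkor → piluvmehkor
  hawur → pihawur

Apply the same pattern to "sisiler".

pisisiler

Every pair shown (webor → piwebor, luvmehkor → piluvmehkor, hawur → pihawur) follows the same rule: add the prefix pi-.
So sisiler → pisisiler.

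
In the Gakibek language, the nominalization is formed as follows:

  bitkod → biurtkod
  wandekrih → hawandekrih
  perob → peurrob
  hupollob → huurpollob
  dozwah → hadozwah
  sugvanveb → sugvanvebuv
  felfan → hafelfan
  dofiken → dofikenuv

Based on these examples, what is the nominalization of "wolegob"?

wourlegob

"wolegob" has last vowel 'o'. The stems whose last vowel is 'o' (perob → peurrob, hupollob → huurpollob, bitkod → biurtkod) insert -ur- after the first vowel.
So wolegob → wourlegob.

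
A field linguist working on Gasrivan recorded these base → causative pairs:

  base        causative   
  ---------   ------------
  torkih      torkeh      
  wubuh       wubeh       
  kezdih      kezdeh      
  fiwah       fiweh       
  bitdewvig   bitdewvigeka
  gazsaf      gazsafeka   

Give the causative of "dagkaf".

dagkafeka

torkih and bitdewvig both have last vowel 'i' yet inflect differently (torkeh, bitdewvigeka), so the last vowel is not what conditions the rule; the final letter is.
"dagkaf" ends in -f. The one such stem in the data (gazsaf → gazsafeka) adds -eka, so the same rule applies.
The other pattern: stems ending in -h change the last vowel to 'e'.
So dagkaf → dagkafeka.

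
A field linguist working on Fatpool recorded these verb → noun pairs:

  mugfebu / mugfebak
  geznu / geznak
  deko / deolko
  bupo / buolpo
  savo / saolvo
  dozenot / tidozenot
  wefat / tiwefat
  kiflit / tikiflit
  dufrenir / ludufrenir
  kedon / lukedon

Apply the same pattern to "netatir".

"netatir" ends in -r. The one such stem in the data (dufrenir → ludufrenir) adds the prefix lu-, so the same rule applies.
The other patterns: stems ending in -u drop the final letter and add -ak; stems ending in -o insert -ol- after the first vowel; stems ending in -t add the prefix ti-.
So netatir → lunetatir.

lunetatir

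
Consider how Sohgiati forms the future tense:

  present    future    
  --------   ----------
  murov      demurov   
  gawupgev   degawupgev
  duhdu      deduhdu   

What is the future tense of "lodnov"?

delodnov

Every pair shown (murov → demurov, gawupgev → degawupgev, duhdu → deduhdu) follows the same rule: add the prefix de-.
So lodnov → delodnov.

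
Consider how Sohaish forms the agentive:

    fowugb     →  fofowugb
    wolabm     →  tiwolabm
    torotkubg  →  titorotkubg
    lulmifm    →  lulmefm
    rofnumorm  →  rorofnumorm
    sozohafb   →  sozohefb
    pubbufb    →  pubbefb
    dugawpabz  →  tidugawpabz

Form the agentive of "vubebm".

lulmifm and wolabm both end in -m yet inflect differently (lulmefm, tiwolabm), so the final letter is not what conditions the rule; the second-to-last letter is.
"vubebm" has second-to-last letter 'b'. The stems whose second-to-last letter is 'b' (dugawpabz → tidugawpabz, wolabm → tiwolabm, torotkubg → titorotkubg) add the prefix ti-.
The other patterns: stems whose second-to-last letter is 'f' change the last vowel to 'e'; stems whose second-to-last letter is 'g' or 'r' repeat the first consonant+vowel as a prefix.
So vubebm → tivubebm.

tivubebm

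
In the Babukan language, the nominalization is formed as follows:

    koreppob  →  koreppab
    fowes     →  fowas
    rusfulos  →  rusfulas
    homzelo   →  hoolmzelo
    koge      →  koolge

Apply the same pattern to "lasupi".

laolsupi

"lasupi" ends in a vowel. The stems ending in a vowel (homzelo → hoolmzelo, koge → koolge) insert -ol- after the first vowel.
The other pattern: stems ending in a consonant change the last vowel to 'a'.
So lasupi → laolsupi.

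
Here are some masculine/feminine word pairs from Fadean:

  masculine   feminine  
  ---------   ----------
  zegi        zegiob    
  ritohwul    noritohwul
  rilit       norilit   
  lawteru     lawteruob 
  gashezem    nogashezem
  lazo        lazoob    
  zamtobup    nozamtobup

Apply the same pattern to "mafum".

nomafum

"mafum" ends in a consonant. The stems ending in a consonant (rilit → norilit, zamtobup → nozamtobup, ritohwul → noritohwul) add the prefix no-.
So mafum → nomafum.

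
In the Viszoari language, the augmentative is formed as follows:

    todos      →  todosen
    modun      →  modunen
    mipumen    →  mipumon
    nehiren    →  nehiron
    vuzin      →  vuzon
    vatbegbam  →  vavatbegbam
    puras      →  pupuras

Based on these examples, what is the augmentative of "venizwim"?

"venizwim" has last vowel 'i'. The one such stem in the data (vuzin → vuzon) changes the last vowel to 'o' (as do mipumen, nehiren), so the same rule applies.
So venizwim → venizwom.

venizwom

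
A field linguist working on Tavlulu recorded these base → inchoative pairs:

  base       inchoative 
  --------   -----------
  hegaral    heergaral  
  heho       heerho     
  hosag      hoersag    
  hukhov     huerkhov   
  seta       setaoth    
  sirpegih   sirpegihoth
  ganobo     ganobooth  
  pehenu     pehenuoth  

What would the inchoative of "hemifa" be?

heho and ganobo both end in -o yet inflect differently (heerho, ganobooth), so the final letter is not what conditions the rule; the first letter is.
"hemifa" begins with h-. The stems beginning with h- (hegaral → heergaral, heho → heerho, hosag → hoersag) insert -er- after the first vowel.
The other pattern: stems beginning with g-, p- or s- add -oth.
So hemifa → heermifa.

heermifa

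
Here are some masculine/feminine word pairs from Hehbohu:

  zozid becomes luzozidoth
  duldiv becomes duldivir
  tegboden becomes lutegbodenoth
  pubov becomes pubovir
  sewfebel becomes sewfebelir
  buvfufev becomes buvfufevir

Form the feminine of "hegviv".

"hegviv" ends in -v. The stems ending in -v (pubov → pubovir, buvfufev → buvfufevir, duldiv → duldivir) add -ir.
So hegviv → hegvivir.

hegvivir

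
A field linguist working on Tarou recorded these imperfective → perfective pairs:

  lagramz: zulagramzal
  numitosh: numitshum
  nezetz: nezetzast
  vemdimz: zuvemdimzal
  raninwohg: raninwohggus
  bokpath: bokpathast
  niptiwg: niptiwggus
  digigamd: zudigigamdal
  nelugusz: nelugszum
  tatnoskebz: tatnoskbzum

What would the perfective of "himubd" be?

himbdum

"himubd" has second-to-last letter 'b'. The one such stem in the data (tatnoskebz → tatnoskbzum) deletes the last vowel and adds -um (as do nelugusz, numitosh), so the same rule applies.
The other patterns: stems whose second-to-last letter is 't' add -ast; stems whose second-to-last letter is 'm' add zu- … -al around the stem; stems whose second-to-last letter is 'h' or 'w' double the final consonant and add -us.
So himubd → himbdum.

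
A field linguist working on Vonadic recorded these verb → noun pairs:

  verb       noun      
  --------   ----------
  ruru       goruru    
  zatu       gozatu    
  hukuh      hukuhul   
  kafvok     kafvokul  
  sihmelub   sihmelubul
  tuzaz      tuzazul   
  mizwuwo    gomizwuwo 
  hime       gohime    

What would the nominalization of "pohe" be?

mizwuwo and kafvok both have last vowel 'o' yet inflect differently (gomizwuwo, kafvokul), so the last vowel is not what conditions the rule; whether the stem ends in a vowel or a consonant is.
"pohe" ends in a vowel. The stems ending in a vowel (zatu → gozatu, hime → gohime, ruru → goruru) add the prefix go-.
The other pattern: stems ending in a consonant add -ul.
So pohe → gopohe.

gopohe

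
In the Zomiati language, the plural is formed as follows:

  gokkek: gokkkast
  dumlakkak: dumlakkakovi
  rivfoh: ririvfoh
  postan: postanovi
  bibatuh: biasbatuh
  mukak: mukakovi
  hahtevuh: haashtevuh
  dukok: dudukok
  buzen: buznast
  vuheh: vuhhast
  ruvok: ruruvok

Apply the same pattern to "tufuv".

"tufuv" has last vowel 'u'. The stems whose last vowel is 'u' (hahtevuh → haashtevuh, bibatuh → biasbatuh) insert -as- after the first vowel.
The other patterns: stems whose last vowel is 'o' repeat the first consonant+vowel as a prefix; stems whose last vowel is 'a' add -ovi; stems whose last vowel is 'e' delete the last vowel and add -ast.
So tufuv → tuasfuv.

tuasfuv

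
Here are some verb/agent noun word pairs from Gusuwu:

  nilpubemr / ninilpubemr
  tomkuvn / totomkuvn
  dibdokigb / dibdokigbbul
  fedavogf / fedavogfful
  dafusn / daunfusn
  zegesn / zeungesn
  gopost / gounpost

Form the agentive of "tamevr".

tomkuvn and dafusn both end in -n yet inflect differently (totomkuvn, daunfusn), so the final letter is not what conditions the rule; the second-to-last letter is.
"tamevr" has second-to-last letter 'v'. The one such stem in the data (tomkuvn → totomkuvn) repeats the first consonant+vowel as a prefix (as does nilpubemr), so the same rule applies.
The other patterns: stems whose second-to-last letter is 'g' double the final consonant and add -ul; stems whose second-to-last letter is 's' insert -un- after the first vowel.
So tamevr → tatamevr.

tatamevr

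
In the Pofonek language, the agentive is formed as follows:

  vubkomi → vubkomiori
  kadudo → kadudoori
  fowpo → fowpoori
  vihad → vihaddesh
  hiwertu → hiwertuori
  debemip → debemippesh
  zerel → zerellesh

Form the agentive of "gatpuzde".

gatpuzdeori

vubkomi and debemip both have last vowel 'i' yet inflect differently (vubkomiori, debemippesh), so the last vowel is not what conditions the rule; whether the stem ends in a vowel or a consonant is.
"gatpuzde" ends in a vowel. The stems ending in a vowel (hiwertu → hiwertuori, kadudo → kadudoori, fowpo → fowpoori) add -ori.
So gatpuzde → gatpuzdeori.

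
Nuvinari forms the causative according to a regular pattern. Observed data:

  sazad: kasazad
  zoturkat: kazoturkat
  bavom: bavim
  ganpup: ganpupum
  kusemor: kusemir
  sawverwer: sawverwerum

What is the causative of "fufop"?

fufip

kusemor and sawverwer both end in -r yet inflect differently (kusemir, sawverwerum), so the final letter is not what conditions the rule; the last vowel is.
"fufop" has last vowel 'o'. The stems whose last vowel is 'o' (kusemor → kusemir, bavom → bavim) change the last vowel to 'i'.
The other patterns: stems whose last vowel is 'a' add the prefix ka-; stems whose last vowel is 'e' or 'u' add -um.
So fufop → fufip.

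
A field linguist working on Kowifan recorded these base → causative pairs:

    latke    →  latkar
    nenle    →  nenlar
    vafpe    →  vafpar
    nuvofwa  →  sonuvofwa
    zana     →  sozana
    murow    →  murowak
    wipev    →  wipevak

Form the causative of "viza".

latke and wipev both have last vowel 'e' yet inflect differently (latkar, wipevak), so the last vowel is not what conditions the rule; the final letter is.
"viza" ends in -a. The stems ending in -a (nuvofwa → sonuvofwa, zana → sozana) add the prefix so-.
So viza → soviza.

soviza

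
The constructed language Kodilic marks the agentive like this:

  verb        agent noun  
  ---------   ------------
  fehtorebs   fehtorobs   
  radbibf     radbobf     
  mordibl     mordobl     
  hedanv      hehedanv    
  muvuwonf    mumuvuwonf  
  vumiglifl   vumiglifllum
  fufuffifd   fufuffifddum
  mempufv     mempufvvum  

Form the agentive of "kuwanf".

kukuwanf

"kuwanf" has second-to-last letter 'n'. The stems whose second-to-last letter is 'n' (hedanv → hehedanv, muvuwonf → mumuvuwonf) repeat the first consonant+vowel as a prefix.
The other patterns: stems whose second-to-last letter is 'b' change the last vowel to 'o'; stems whose second-to-last letter is 'f' double the final consonant and add -um.
So kuwanf → kukuwanf.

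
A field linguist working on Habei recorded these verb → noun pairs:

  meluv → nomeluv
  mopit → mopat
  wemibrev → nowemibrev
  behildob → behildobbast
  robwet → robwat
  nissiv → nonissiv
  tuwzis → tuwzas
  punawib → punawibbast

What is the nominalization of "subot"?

subat

nissiv and punawib both have last vowel 'i' yet inflect differently (nonissiv, punawibbast), so the last vowel is not what conditions the rule; the final letter is.
"subot" ends in -t. The stems ending in -t (mopit → mopat, robwet → robwat) change the last vowel to 'a'.
The other patterns: stems ending in -v add the prefix no-; stems ending in -b double the final consonant and add -ast.
So subot → subat.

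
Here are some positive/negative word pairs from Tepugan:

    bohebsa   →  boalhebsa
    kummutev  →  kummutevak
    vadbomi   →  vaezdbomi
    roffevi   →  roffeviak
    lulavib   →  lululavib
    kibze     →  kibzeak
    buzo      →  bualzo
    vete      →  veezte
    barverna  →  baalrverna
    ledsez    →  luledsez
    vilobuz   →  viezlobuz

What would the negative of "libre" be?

ledsez and vilobuz both end in -z yet inflect differently (luledsez, viezlobuz), so the final letter is not what conditions the rule; the first letter is.
"libre" begins with l-. The stems beginning with l- (ledsez → luledsez, lulavib → lululavib) add the prefix lu-.
So libre → lulibre.

lulibre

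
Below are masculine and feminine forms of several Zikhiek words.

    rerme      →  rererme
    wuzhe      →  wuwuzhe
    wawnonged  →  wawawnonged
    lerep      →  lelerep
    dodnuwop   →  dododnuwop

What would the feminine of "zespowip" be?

zezespowip

Every pair shown (rerme → rererme, wuzhe → wuwuzhe, wawnonged → wawawnonged, …) follows the same rule: repeat the first consonant+vowel as a prefix.
So zespowip → zezespowip.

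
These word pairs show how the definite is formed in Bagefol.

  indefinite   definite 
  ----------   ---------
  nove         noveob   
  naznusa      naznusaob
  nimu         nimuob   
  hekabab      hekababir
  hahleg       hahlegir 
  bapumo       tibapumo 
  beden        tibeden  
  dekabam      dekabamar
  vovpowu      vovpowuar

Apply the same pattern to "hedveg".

nimu and vovpowu both end in -u yet inflect differently (nimuob, vovpowuar), so the final letter is not what conditions the rule; the first letter is.
"hedveg" begins with h-. The stems beginning with h- (hekabab → hekababir, hahleg → hahlegir) add -ir.
The other patterns: stems beginning with n- add -ob; stems beginning with b- add the prefix ti-; stems beginning with d- or v- add -ar.
So hedveg → hedvegir.

hedvegir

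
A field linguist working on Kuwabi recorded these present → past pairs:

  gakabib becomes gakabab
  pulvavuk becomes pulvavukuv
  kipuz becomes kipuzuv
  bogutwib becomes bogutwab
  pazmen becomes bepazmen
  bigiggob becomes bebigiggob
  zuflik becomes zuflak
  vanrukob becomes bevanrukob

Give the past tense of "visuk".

visukuv

pulvavuk and zuflik both end in -k yet inflect differently (pulvavukuv, zuflak), so the final letter is not what conditions the rule; the last vowel is.
"visuk" has last vowel 'u'. The stems whose last vowel is 'u' (pulvavuk → pulvavukuv, kipuz → kipuzuv) add -uv.
The other patterns: stems whose last vowel is 'i' change the last vowel to 'a'; stems whose last vowel is 'e' or 'o' add the prefix be-.
So visuk → visukuv.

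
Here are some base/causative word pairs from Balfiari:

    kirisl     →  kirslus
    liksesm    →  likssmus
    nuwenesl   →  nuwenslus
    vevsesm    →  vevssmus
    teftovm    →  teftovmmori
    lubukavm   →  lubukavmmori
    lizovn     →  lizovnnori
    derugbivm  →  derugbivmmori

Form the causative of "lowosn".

liksesm and teftovm both end in -m yet inflect differently (likssmus, teftovmmori), so the final letter is not what conditions the rule; the second-to-last letter is.
"lowosn" has second-to-last letter 's'. The stems whose second-to-last letter is 's' (kirisl → kirslus, liksesm → likssmus, nuwenesl → nuwenslus) delete the last vowel and add -us.
So lowosn → lowsnus.

lowsnus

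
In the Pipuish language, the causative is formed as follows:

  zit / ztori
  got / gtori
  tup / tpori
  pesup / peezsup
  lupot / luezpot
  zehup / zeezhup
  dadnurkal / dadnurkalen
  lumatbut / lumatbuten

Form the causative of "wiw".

"wiw" has 1 vowel. The stems with 1 vowel (zit → ztori, got → gtori, tup → tpori) delete the last vowel and add -ori.
The other patterns: stems with 2 vowels insert -ez- after the first vowel; stems with 3 vowels add -en.
So wiw → wwori.

wwori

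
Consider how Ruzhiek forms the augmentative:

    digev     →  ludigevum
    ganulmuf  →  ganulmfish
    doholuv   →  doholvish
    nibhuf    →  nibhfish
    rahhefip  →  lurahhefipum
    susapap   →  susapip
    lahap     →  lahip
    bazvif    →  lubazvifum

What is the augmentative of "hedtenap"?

hedtenip

"hedtenap" has last vowel 'a'. The stems whose last vowel is 'a' (susapap → susapip, lahap → lahip) change the last vowel to 'i'.
So hedtenap → hedtenip.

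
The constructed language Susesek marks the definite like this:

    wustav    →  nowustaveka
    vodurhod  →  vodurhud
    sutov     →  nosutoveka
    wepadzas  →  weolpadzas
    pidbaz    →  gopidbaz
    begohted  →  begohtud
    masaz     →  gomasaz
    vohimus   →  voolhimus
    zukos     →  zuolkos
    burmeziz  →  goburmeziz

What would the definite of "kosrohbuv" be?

wepadzas and masaz both have last vowel 'a' yet inflect differently (weolpadzas, gomasaz), so the last vowel is not what conditions the rule; the final letter is.
"kosrohbuv" ends in -v. The stems ending in -v (wustav → nowustaveka, sutov → nosutoveka) add no- … -eka around the stem.
So kosrohbuv → nokosrohbuveka.

nokosrohbuveka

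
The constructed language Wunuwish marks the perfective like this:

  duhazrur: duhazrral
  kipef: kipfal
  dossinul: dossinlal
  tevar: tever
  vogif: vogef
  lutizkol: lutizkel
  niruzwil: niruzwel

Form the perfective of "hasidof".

hasidef

duhazrur and tevar both end in -r yet inflect differently (duhazrral, tever), so the final letter is not what conditions the rule; the last vowel is.
"hasidof" has last vowel 'o'. The one such stem in the data (lutizkol → lutizkel) changes the last vowel to 'e' (as do tevar, vogif), so the same rule applies.
The other pattern: stems whose last vowel is 'e' or 'u' delete the last vowel and add -al.
So hasidof → hasidef.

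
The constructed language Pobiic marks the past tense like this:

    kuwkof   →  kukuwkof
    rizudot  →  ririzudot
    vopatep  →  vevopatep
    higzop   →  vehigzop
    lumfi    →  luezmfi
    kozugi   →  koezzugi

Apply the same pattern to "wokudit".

higzop and kuwkof both have last vowel 'o' yet inflect differently (vehigzop, kukuwkof), so the last vowel is not what conditions the rule; the final letter is.
"wokudit" ends in -t. The one such stem in the data (rizudot → ririzudot) repeats the first consonant+vowel as a prefix (as does kuwkof), so the same rule applies.
The other patterns: stems ending in -i insert -ez- after the first vowel; stems ending in -p add the prefix ve-.
So wokudit → wowokudit.

wowokudit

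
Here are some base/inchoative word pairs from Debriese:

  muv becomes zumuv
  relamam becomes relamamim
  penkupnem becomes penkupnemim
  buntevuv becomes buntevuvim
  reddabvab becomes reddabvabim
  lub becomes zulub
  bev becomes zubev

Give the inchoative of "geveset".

gevesetim

reddabvab and lub both end in -b yet inflect differently (reddabvabim, zulub), so the final letter is not what conditions the rule; the number of vowels is.
"geveset" has 3 vowels. The stems with 3 vowels (buntevuv → buntevuvim, penkupnem → penkupnemim, relamam → relamamim) add -im.
So geveset → gevesetim.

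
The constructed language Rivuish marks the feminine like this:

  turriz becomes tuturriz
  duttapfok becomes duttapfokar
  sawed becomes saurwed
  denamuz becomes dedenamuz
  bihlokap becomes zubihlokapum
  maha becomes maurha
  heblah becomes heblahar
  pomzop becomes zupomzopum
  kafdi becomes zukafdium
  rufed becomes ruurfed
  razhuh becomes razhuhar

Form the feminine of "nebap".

kafdi and turriz both have last vowel 'i' yet inflect differently (zukafdium, tuturriz), so the last vowel is not what conditions the rule; the final letter is.
"nebap" ends in -p. The stems ending in -p (bihlokap → zubihlokapum, pomzop → zupomzopum) add zu- … -um around the stem.
So nebap → zunebapum.

zunebapum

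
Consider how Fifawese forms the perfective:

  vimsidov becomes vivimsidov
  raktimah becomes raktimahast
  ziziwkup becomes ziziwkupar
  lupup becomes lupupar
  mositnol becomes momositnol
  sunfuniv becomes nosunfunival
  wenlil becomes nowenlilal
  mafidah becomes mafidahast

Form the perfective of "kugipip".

nokugipipal

sunfuniv and vimsidov both end in -v yet inflect differently (nosunfunival, vivimsidov), so the final letter is not what conditions the rule; the last vowel is.
"kugipip" has last vowel 'i'. The stems whose last vowel is 'i' (wenlil → nowenlilal, sunfuniv → nosunfunival) add no- … -al around the stem.
The other patterns: stems whose last vowel is 'u' add -ar; stems whose last vowel is 'o' repeat the first consonant+vowel as a prefix; stems whose last vowel is 'a' add -ast.
So kugipip → nokugipipal.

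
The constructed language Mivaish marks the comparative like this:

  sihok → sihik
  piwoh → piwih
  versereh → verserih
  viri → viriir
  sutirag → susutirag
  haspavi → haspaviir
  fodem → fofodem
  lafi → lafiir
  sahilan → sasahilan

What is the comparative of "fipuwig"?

versereh and fodem both have last vowel 'e' yet inflect differently (verserih, fofodem), so the last vowel is not what conditions the rule; the final letter is.
"fipuwig" ends in -g. The one such stem in the data (sutirag → susutirag) repeats the first consonant+vowel as a prefix (as do sahilan, fodem), so the same rule applies.
So fipuwig → fifipuwig.

fifipuwig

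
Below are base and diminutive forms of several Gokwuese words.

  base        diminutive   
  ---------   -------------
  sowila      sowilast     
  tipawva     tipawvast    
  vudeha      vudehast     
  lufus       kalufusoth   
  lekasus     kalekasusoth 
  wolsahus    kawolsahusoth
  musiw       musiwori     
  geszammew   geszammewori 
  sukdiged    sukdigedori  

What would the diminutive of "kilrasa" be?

kilrasast

sowila and sukdiged both begin with s- yet inflect differently (sowilast, sukdigedori), so the first letter is not what conditions the rule; the final letter is.
"kilrasa" ends in -a. The stems ending in -a (sowila → sowilast, tipawva → tipawvast, vudeha → vudehast) drop the final letter and add -ast.
The other patterns: stems ending in -s add ka- … -oth around the stem; stems ending in -d or -w add -ori.
So kilrasa → kilrasast.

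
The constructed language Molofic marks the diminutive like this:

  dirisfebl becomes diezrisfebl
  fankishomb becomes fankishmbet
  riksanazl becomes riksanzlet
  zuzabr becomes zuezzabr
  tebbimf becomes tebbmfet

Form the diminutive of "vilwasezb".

dirisfebl and riksanazl both end in -l yet inflect differently (diezrisfebl, riksanzlet), so the final letter is not what conditions the rule; the second-to-last letter is.
"vilwasezb" has second-to-last letter 'z'. The one such stem in the data (riksanazl → riksanzlet) deletes the last vowel and adds -et (as do tebbimf, fankishomb), so the same rule applies.
The other pattern: stems whose second-to-last letter is 'b' insert -ez- after the first vowel.
So vilwasezb → vilwaszbet.

vilwaszbet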